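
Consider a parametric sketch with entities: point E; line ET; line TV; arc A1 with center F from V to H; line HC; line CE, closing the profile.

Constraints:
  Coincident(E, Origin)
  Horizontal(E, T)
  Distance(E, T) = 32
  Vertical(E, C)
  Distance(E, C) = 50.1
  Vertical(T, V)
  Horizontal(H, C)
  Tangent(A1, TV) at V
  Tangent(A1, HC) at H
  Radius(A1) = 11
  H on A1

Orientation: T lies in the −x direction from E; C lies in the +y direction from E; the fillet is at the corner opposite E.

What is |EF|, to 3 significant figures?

44.4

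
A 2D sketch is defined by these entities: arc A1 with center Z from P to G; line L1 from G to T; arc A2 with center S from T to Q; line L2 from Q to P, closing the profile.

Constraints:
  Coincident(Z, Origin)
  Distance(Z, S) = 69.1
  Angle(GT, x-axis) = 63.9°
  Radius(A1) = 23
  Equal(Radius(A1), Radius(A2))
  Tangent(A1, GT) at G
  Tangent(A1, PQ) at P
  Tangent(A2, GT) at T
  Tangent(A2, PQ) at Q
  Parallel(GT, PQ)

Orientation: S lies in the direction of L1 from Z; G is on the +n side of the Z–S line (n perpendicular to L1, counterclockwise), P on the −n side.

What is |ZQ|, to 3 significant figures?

72.8

The slot axis is L1's direction at 63.9°, so u = (cos 63.9°, sin 63.9°) = (0.440, 0.898) and n = (−sin 63.9°, cos 63.9°) = (-0.898, 0.440). Z is at the origin and S lies 69.1 along u from Z, so S = 69.1·u = (30.4, 62.1). Tangency of A1 to both parallel lines with radius 23.0 puts G and P at Z ± 23.0·n: G = (-20.7, 10.1), P = (20.7, -10.1). Equal radii place T and Q the same way about S: T = S + 23.0·n = (9.75, 72.2), Q = S − 23.0·n = (51.1, 51.9). Then |ZQ| = |Q − Z| = 72.8.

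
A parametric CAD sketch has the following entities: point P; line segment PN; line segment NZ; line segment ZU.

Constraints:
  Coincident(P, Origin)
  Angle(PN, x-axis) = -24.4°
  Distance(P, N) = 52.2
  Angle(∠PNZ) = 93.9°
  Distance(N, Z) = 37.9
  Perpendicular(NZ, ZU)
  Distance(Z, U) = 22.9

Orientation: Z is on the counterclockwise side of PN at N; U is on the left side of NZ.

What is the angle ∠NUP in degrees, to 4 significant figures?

66.29°

∠PNZ = 93.9°, so NZ runs at -24.4° + (180° − 93.9°) = 61.70° from the x-axis; with |NZ| = 37.9, Z = N + 37.9·(cos 61.70°, sin 61.70°) = (65.51, 11.81). NZ is perpendicular to ZU; with |ZU| = 22.9 on the left of NZ, U = Z + 22.9·(-0.8805, 0.4741) = (45.34, 22.66). Then cos ∠NUP = UN·UP / (|UN||UP|), giving 66.29°.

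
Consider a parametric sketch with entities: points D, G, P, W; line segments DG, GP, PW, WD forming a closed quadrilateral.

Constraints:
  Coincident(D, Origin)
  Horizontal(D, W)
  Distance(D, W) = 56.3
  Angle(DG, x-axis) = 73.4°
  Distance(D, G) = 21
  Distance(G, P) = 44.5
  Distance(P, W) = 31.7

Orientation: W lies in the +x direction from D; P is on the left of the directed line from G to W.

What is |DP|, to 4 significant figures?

58.07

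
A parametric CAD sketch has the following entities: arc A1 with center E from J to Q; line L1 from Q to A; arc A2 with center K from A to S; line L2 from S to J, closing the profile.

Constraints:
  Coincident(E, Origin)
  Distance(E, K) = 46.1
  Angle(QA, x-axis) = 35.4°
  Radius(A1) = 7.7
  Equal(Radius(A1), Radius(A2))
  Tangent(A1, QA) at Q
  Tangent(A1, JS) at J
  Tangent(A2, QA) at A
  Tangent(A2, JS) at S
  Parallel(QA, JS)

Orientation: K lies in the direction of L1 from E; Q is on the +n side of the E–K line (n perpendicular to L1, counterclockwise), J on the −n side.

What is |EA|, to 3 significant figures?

46.7

The slot axis is L1's direction at 35.4°, so u = (cos 35.4°, sin 35.4°) = (0.815, 0.579) and n = (−sin 35.4°, cos 35.4°) = (-0.579, 0.815). E is at the origin and K lies 46.1 along u from E, so K = 46.1·u = (37.6, 26.7). Tangency of A1 to both parallel lines with radius 7.7 puts Q and J at E ± 7.7·n: Q = (-4.46, 6.28), J = (4.46, -6.28). Equal radii place A and S the same way about K: A = K + 7.7·n = (33.1, 33.0), S = K − 7.7·n = (42.0, 20.4). Then |EA| = |A − E| = 46.7.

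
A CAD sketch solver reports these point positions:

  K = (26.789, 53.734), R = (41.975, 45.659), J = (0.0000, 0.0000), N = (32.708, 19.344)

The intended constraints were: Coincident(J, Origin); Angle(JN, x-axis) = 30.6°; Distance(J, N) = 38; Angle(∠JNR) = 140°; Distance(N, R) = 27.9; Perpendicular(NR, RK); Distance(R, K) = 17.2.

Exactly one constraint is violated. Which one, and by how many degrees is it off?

Perpendicular(NR, RK) — off by 8.60°.

J = (0.00, 0.00) ✓; JN at 30.60° ✓; |JN| = 38.00 ✓; ∠JNR = 140.0° ✓; |NR| = 27.90 ✓; ∠(NR, RK) = 81.40° ✗; |RK| = 17.20 ✓.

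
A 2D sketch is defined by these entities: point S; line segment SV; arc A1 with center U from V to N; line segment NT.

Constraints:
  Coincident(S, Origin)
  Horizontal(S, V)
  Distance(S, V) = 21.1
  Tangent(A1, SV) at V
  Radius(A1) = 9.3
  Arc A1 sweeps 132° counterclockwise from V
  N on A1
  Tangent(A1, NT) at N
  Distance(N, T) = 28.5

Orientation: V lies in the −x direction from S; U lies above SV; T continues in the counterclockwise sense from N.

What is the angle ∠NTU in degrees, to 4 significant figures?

18.07°

On A1, V sits at bearing -90° from U; a 132° counterclockwise sweep puts N at bearing 42°, so N = U + 9.3·(cos 42°, sin 42°) = (-14.19, 15.52). A1 meets NT tangentially, so UN is at right angles to NT, so NT runs along (−sin 42°, cos 42°); with |NT| = 28.5, T = (-33.26, 36.70). Then cos ∠NTU = TN·TU / (|TN||TU|), giving 18.07°.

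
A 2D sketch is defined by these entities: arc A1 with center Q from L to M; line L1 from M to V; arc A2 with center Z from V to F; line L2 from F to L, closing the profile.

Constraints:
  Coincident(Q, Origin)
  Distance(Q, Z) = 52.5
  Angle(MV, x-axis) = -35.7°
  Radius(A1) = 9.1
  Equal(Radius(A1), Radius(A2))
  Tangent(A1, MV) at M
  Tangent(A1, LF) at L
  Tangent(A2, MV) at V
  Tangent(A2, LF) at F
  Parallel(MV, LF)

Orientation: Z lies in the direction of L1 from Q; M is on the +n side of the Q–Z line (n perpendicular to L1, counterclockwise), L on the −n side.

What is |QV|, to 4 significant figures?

53.28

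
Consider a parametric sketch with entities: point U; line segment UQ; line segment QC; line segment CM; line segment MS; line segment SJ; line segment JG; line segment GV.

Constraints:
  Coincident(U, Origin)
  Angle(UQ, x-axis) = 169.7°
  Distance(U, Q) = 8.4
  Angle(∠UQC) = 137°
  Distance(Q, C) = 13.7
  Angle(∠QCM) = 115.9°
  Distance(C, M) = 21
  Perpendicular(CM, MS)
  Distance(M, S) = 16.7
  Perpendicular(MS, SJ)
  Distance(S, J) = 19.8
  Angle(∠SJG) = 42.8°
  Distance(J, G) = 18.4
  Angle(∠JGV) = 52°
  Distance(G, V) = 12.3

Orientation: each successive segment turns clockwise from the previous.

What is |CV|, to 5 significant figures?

22.764

U is at the origin; UQ runs at 169.7° with length 8.4, so Q = (-8.2646, 1.5019). ∠UQC = 137.0° gives QC at 126.70° from the x-axis; with |QC| = 13.7, C = (-16.452, 12.486). ∠QCM = 115.9° gives CM at 62.600° from the x-axis; with |CM| = 21.0, M = (-6.7879, 31.130). CM is perpendicular to MS, so MS runs at -27.400°; with |MS| = 16.7, S = (8.0386, 23.445). MS is perpendicular to SJ, so SJ runs at -117.40°; with |SJ| = 19.8, J = (-1.0733, 5.8663). ∠SJG = 42.8° gives JG at 105.40° from the x-axis; with |JG| = 18.4, G = (-5.9596, 23.606). ∠JGV = 52.0° gives GV at -22.600° from the x-axis; with |GV| = 12.3, V = (5.3959, 18.879). Then |CV| = |V − C| = 22.764.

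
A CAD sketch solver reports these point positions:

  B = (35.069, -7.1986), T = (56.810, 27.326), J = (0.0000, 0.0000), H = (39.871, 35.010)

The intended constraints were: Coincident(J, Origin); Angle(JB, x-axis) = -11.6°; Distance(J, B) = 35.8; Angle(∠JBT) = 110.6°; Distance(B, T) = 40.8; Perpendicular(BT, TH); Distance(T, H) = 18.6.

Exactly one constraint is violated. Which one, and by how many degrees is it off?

Perpendicular(BT, TH) — off by 7.80°.

J = (0.00, 0.00) ✓; JB at -11.60° ✓; |JB| = 35.80 ✓; ∠JBT = 110.6° ✓; |BT| = 40.80 ✓; ∠(BT, TH) = 97.80° ✗; |TH| = 18.60 ✓.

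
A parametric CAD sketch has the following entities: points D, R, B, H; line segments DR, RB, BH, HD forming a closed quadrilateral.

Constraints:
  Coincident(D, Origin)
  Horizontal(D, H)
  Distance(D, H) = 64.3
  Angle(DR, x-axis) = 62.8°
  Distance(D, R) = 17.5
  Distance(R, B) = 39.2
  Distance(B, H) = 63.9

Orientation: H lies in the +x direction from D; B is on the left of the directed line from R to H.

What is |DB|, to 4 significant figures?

56.70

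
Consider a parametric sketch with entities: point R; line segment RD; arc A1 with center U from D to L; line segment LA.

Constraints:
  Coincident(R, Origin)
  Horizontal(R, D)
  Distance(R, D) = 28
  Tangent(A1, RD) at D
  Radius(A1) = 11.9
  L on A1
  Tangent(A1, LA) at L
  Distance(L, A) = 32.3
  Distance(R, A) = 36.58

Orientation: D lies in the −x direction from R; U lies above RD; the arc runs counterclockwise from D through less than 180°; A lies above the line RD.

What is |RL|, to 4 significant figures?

18.53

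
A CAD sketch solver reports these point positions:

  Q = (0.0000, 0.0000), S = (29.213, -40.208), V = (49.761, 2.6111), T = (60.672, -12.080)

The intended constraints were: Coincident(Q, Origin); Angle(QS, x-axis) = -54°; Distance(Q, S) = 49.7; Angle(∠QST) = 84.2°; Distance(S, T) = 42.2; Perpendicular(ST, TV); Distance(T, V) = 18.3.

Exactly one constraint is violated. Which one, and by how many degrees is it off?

Perpendicular(ST, TV) — off by 5.20°.

Q = (0.00, 0.00) ✓; QS at -54.00° ✓; |QS| = 49.70 ✓; ∠QST = 84.20° ✓; |ST| = 42.20 ✓; ∠(ST, TV) = 84.80° ✗; |TV| = 18.30 ✓.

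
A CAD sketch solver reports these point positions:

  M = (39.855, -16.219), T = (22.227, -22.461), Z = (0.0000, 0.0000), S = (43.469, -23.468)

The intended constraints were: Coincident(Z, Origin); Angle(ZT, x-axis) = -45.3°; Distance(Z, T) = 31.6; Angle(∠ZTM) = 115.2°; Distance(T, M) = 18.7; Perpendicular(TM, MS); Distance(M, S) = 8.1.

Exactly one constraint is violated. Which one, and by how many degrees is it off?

Perpendicular(TM, MS) — off by 7.00°.

Z = (0.00, 0.00) ✓; ZT at -45.30° ✓; |ZT| = 31.60 ✓; ∠ZTM = 115.2° ✓; |TM| = 18.70 ✓; ∠(TM, MS) = 83.00° ✗; |MS| = 8.100 ✓.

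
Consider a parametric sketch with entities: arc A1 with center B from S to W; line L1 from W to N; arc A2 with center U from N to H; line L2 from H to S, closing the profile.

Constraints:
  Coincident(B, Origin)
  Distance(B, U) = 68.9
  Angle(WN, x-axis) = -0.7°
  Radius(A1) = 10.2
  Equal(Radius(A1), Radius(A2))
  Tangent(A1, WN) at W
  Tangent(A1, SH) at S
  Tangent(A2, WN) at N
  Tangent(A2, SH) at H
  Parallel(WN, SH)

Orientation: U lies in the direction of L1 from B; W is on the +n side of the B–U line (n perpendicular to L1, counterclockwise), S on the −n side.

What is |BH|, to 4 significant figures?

69.65

Tangency of A1 to both parallel lines with radius 10.2 puts W and S at B ± 10.2·n: W = (0.1246, 10.20), S = (-0.1246, -10.20). Equal radii place N and H the same way about U: N = U + 10.2·n = (69.02, 9.357), H = U − 10.2·n = (68.77, -11.04). Then |BH| = |H − B| = 69.65.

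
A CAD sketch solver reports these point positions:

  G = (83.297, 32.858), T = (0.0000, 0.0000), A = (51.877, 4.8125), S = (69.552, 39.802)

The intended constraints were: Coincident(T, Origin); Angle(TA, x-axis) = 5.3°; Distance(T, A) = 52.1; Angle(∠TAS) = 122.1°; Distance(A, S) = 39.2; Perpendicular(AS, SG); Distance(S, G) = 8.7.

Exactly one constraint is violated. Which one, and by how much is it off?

Distance(S, G) = 8.7 — off by 6.70.

T = (0.00, 0.00) ✓; TA at 5.300° ✓; |TA| = 52.10 ✓; ∠TAS = 122.1° ✓; |AS| = 39.20 ✓; ∠(AS, SG) = 90.00° ✓; |SG| = 15.40 ✗.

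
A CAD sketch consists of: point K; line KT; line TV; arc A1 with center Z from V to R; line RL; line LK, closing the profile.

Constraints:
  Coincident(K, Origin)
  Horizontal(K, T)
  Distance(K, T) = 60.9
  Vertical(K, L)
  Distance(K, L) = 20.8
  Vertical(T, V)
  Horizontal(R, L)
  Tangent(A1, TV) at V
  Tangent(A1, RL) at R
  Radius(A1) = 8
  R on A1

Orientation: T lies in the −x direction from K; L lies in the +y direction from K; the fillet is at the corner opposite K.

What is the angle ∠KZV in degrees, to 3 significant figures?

166°

K is at the origin; K and T share the same y with |KT| = 60.9 and T on the −x side, so T = (-60.9, 0.00). KL is vertical with |KL| = 20.8 and L on the +y side, so L = (0.00, 20.8). The virtual corner opposite K is at (-60.9, 20.8). Since A1 is tangent to TV there, ZV ⟂ TV and since A1 is tangent to RL there, ZR ⟂ RL, with radius 8.0, so the center Z sits 8.0 in from both sides at Z = (-52.9, 12.8). That places the tangent points at V = (-60.9, 12.8) on TV and R = (-52.9, 20.8) on RL. Then cos ∠KZV = ZK·ZV / (|ZK||ZV|), giving 166°.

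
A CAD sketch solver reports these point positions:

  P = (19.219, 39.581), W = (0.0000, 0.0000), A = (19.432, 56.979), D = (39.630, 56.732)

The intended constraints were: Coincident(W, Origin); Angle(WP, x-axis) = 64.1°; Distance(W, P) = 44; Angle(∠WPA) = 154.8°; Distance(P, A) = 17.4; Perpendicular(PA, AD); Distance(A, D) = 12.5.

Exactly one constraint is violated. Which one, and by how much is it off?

Distance(A, D) = 12.5 — off by 7.70.

W = (0.00, 0.00) ✓; WP at 64.10° ✓; |WP| = 44.00 ✓; ∠WPA = 154.8° ✓; |PA| = 17.40 ✓; ∠(PA, AD) = 90.00° ✓; |AD| = 20.20 ✗.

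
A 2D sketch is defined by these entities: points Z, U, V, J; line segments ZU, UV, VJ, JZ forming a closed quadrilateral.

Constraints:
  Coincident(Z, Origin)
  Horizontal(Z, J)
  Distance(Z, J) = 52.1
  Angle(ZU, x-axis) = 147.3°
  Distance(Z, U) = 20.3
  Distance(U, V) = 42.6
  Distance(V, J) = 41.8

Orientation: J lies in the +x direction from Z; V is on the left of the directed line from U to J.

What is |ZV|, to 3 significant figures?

35.9

Checks: |UV| = 42.60 ✓; |VJ| = 41.80 ✓.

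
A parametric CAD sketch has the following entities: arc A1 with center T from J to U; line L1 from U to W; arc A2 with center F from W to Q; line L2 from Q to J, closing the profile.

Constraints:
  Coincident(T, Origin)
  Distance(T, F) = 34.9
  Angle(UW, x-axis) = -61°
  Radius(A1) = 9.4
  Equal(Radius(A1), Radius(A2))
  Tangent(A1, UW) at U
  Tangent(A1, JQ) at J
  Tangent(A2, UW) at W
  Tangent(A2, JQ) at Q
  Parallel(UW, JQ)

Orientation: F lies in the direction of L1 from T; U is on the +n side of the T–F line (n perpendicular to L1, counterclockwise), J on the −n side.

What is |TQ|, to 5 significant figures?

36.144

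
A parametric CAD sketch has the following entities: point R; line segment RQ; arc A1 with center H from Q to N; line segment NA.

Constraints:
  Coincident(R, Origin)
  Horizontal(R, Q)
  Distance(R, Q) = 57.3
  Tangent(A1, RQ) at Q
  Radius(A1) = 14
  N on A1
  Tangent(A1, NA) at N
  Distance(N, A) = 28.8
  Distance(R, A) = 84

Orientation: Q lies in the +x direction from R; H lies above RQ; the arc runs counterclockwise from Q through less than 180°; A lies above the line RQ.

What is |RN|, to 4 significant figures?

72.51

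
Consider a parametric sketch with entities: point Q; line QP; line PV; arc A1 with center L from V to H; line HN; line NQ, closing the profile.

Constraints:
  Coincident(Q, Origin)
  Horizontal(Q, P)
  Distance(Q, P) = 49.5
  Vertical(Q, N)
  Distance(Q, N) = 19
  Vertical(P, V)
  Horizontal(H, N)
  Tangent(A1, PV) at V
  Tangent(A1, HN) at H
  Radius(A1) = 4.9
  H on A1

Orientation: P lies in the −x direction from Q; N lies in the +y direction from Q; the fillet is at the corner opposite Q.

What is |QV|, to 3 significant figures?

51.5

Q is at the origin; QP is horizontal with |QP| = 49.5 and P on the −x side, so P = (-49.5, 0.00). Q and N share the same x with |QN| = 19.0 and N on the +y side, so N = (0.00, 19.0). The virtual corner opposite Q is at (-49.5, 19.0). A1 meets PV tangentially, so LV is at right angles to PV and tangency of A1 to HN means the radius LH is perpendicular to HN, with radius 4.9, so the center L sits 4.9 in from both sides at L = (-44.6, 14.1). That places the tangent points at V = (-49.5, 14.1) on PV and H = (-44.6, 19.0) on HN. Then |QV| = |V − Q| = 51.5.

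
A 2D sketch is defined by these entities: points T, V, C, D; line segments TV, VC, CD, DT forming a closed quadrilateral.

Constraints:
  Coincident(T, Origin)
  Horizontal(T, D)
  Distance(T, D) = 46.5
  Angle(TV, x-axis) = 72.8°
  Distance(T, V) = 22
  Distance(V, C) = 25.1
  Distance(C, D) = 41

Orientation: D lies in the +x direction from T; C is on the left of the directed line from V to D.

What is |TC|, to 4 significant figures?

44.75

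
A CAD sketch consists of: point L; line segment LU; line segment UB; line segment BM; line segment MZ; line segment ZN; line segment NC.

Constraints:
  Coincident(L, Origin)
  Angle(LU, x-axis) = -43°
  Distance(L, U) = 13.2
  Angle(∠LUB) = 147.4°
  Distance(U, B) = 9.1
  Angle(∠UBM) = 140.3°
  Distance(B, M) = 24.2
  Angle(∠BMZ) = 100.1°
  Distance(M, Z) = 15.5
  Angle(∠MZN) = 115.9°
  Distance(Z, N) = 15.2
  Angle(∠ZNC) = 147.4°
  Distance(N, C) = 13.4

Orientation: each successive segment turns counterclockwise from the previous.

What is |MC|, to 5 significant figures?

33.932

L is at the origin; LU runs at -43.0° with length 13.2, so U = (9.6539, -9.0024). ∠LUB = 147.4° gives UB at -10.400° from the x-axis; with |UB| = 9.1, B = (18.604, -10.645). ∠UBM = 140.3° gives BM at 29.300° from the x-axis; with |BM| = 24.2, M = (39.708, 1.1980). ∠BMZ = 100.1° gives MZ at 109.20° from the x-axis; with |MZ| = 15.5, Z = (34.611, 15.836). ∠MZN = 115.9° gives ZN at 173.30° from the x-axis; with |ZN| = 15.2, N = (19.515, 17.609). ∠ZNC = 147.4° gives NC at -154.10° from the x-axis; with |NC| = 13.4, C = (7.4607, 11.756). Then |MC| = |C − M| = 33.932.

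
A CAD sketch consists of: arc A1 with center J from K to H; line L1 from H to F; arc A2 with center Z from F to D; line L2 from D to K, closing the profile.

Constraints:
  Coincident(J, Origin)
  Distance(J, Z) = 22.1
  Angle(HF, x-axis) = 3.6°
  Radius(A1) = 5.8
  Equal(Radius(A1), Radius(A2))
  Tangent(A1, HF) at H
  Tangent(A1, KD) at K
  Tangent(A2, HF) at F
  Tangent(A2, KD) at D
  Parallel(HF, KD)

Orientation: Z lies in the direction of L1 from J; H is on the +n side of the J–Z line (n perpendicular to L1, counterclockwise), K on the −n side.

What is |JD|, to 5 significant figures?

22.848

Tangency of A1 to both parallel lines with radius 5.8 puts H and K at J ± 5.8·n: H = (-0.36419, 5.7886), K = (0.36419, -5.7886). Equal radii place F and D the same way about Z: F = Z + 5.8·n = (21.692, 7.1762), D = Z − 5.8·n = (22.421, -4.4009). Then |JD| = |D − J| = 22.848.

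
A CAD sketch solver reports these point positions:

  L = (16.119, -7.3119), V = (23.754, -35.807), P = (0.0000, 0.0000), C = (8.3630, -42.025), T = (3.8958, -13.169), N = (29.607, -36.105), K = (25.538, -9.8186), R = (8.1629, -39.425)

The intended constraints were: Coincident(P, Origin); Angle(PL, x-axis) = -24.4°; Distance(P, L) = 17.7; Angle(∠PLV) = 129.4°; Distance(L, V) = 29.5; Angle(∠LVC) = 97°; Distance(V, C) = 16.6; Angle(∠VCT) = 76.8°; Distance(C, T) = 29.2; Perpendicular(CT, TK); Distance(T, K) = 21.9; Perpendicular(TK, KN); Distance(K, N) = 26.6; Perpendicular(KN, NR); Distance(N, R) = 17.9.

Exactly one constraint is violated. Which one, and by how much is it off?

Distance(N, R) = 17.9 — off by 3.80.

P = (0.00, 0.00) ✓; PL at -24.40° ✓; |PL| = 17.70 ✓; ∠PLV = 129.4° ✓; |LV| = 29.50 ✓; ∠LVC = 97.00° ✓; |VC| = 16.60 ✓; ∠VCT = 76.80° ✓; |CT| = 29.20 ✓; ∠(CT, TK) = 90.00° ✓; |TK| = 21.90 ✓; ∠(TK, KN) = 90.00° ✓; |KN| = 26.60 ✓; ∠(KN, NR) = 90.00° ✓; |NR| = 21.70 ✗.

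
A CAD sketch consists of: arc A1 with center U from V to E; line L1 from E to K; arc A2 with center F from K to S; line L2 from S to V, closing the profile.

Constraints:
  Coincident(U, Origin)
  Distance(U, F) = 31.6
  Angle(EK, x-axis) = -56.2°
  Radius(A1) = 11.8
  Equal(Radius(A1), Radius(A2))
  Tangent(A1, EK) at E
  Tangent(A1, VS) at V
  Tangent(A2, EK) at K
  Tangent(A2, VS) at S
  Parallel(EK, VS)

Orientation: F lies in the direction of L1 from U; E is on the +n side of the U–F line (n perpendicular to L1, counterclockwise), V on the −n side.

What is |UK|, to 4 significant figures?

33.73

The slot axis is L1's direction at -56.2°, so u = (cos -56.2°, sin -56.2°) = (0.5563, -0.8310) and n = (−sin -56.2°, cos -56.2°) = (0.8310, 0.5563). U is at the origin and F lies 31.6 along u from U, so F = 31.6·u = (17.58, -26.26). Tangency of A1 to both parallel lines with radius 11.8 puts E and V at U ± 11.8·n: E = (9.806, 6.564), V = (-9.806, -6.564). Equal radii place K and S the same way about F: K = F + 11.8·n = (27.38, -19.69), S = F − 11.8·n = (7.773, -32.82). Then |UK| = |K − U| = 33.73.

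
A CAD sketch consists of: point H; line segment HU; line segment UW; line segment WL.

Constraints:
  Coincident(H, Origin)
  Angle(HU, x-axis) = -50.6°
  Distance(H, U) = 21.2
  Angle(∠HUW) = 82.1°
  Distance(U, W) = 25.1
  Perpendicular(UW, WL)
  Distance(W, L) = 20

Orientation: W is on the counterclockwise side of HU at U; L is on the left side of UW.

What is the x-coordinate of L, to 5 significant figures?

15.780

H is at the origin; HU runs at -50.6° with length 21.2, so U = 21.2·(cos -50.6°, sin -50.6°) = (13.456, -16.382). ∠HUW = 82.1°, so UW runs at -50.6° + (180° − 82.1°) = 47.300° from the x-axis; with |UW| = 25.1, W = U + 25.1·(cos 47.300°, sin 47.300°) = (30.478, 2.0644). UW ⟂ WL; with |WL| = 20.0 on the left of UW, L = W + 20.0·(-0.73491, 0.67816) = (15.780, 15.628). So L.x = 15.780.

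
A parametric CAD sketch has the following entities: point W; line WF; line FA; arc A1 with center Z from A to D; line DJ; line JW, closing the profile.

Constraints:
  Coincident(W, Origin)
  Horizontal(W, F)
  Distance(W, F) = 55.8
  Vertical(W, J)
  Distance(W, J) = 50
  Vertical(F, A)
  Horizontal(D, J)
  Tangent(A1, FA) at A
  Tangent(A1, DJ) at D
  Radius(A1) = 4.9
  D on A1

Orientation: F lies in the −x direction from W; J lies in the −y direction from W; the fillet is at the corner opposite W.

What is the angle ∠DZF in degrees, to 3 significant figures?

174°

The virtual corner opposite W is at (-55.8, -50.0). Since A1 is tangent to FA there, ZA ⟂ FA and A1 meets DJ tangentially, so ZD is at right angles to DJ, with radius 4.9, so the center Z sits 4.9 in from both sides at Z = (-50.9, -45.1). That places the tangent points at A = (-55.8, -45.1) on FA and D = (-50.9, -50.0) on DJ. Then cos ∠DZF = ZD·ZF / (|ZD||ZF|), giving 174°.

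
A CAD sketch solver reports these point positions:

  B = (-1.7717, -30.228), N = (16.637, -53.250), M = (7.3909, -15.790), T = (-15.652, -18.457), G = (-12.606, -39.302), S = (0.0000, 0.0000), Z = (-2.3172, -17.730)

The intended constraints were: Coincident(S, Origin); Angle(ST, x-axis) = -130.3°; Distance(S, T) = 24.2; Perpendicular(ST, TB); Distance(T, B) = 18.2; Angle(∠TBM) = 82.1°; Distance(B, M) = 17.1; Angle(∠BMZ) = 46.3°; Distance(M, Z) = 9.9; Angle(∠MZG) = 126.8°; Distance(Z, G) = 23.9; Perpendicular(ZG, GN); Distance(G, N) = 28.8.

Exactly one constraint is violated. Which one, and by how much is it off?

Distance(G, N) = 28.8 — off by 3.60.

S = (0.00, 0.00) ✓; ST at -130.3° ✓; |ST| = 24.20 ✓; ∠(ST, TB) = 90.00° ✓; |TB| = 18.20 ✓; ∠TBM = 82.10° ✓; |BM| = 17.10 ✓; ∠BMZ = 46.30° ✓; |MZ| = 9.900 ✓; ∠MZG = 126.8° ✓; |ZG| = 23.90 ✓; ∠(ZG, GN) = 90.00° ✓; |GN| = 32.40 ✗.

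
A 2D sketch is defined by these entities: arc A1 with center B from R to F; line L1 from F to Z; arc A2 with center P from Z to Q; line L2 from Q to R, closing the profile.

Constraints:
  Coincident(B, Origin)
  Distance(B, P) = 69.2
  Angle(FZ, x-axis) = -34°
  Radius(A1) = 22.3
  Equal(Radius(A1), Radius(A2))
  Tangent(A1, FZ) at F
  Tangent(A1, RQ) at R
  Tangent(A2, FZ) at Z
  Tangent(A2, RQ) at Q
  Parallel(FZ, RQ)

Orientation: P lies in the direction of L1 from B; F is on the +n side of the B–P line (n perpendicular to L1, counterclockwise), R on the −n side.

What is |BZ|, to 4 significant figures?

72.70

Tangency of A1 to both parallel lines with radius 22.3 puts F and R at B ± 22.3·n: F = (12.47, 18.49), R = (-12.47, -18.49). Equal radii place Z and Q the same way about P: Z = P + 22.3·n = (69.84, -20.21), Q = P − 22.3·n = (44.90, -57.18). Then |BZ| = |Z − B| = 72.70.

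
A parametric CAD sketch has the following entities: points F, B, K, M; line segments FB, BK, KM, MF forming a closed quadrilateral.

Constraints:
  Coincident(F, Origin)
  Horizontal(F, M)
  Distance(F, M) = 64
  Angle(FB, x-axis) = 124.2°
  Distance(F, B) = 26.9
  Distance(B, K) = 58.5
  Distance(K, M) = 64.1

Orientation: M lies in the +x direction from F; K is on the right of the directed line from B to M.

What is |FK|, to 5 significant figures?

32.466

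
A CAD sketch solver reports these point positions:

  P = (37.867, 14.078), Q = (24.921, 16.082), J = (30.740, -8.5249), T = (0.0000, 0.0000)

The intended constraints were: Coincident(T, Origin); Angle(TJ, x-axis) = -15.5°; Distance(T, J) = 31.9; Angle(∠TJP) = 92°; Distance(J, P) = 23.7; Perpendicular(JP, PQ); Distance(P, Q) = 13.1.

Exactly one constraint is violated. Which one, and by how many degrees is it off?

Perpendicular(JP, PQ) — off by 8.70°.

T = (0.00, 0.00) ✓; TJ at -15.50° ✓; |TJ| = 31.90 ✓; ∠TJP = 92.00° ✓; |JP| = 23.70 ✓; ∠(JP, PQ) = 98.70° ✗; |PQ| = 13.10 ✓.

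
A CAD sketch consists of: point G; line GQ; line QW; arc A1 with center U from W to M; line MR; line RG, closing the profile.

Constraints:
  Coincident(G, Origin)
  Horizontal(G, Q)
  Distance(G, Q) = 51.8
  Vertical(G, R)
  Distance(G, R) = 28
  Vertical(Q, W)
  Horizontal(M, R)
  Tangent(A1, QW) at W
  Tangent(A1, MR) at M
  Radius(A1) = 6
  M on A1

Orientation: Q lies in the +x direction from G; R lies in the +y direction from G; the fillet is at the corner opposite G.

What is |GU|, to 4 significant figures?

50.81

GR is vertical with |GR| = 28.0 and R on the +y side, so R = (0.000, 28.00). The virtual corner opposite G is at (51.80, 28.00). A1 meets QW tangentially, so UW is at right angles to QW and tangency of A1 to MR means the radius UM is perpendicular to MR, with radius 6.0, so the center U sits 6.0 in from both sides at U = (45.80, 22.00). Then |GU| = |U − G| = 50.81.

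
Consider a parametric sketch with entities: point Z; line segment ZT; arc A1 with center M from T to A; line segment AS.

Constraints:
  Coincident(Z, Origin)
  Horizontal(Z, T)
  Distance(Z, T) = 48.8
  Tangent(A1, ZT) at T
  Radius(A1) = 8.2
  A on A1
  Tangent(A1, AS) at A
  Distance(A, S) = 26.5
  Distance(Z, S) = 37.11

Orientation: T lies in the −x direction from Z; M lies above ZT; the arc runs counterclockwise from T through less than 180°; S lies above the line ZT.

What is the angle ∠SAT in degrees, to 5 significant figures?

152.23°

Z is at the origin; Z and T share the same y with |ZT| = 48.8 and T on the −x side, so T = (-48.800, 0.0000). A1 meets ZT tangentially, so MT is at right angles to ZT, so M = T + (0, 8.2) = (-48.800, 8.2000). Since MA ⟂ AS (tangency), |MS| = √(8.2² + 26.5²) = 27.740 regardless of where A sits on A1. So S lies on both circle(Z, 37.11) and circle(M, 27.740); the above-ZT intersection is S = (-27.045, 25.411). A is the foot of the tangent from S: A = (-42.039, 3.5605).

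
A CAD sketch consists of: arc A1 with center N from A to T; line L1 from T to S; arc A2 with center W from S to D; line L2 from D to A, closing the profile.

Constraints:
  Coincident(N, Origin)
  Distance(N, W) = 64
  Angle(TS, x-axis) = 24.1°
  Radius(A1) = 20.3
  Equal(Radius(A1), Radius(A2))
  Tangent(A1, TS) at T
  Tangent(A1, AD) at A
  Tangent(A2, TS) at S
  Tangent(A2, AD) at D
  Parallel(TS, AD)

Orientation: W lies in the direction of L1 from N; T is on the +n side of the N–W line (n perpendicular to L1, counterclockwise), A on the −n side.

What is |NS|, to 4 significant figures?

67.14

The slot axis is L1's direction at 24.1°, so u = (cos 24.1°, sin 24.1°) = (0.9128, 0.4083) and n = (−sin 24.1°, cos 24.1°) = (-0.4083, 0.9128). N is at the origin and W lies 64.0 along u from N, so W = 64.0·u = (58.42, 26.13). Tangency of A1 to both parallel lines with radius 20.3 puts T and A at N ± 20.3·n: T = (-8.289, 18.53), A = (8.289, -18.53). Equal radii place S and D the same way about W: S = W + 20.3·n = (50.13, 44.66), D = W − 20.3·n = (66.71, 7.603). Then |NS| = |S − N| = 67.14.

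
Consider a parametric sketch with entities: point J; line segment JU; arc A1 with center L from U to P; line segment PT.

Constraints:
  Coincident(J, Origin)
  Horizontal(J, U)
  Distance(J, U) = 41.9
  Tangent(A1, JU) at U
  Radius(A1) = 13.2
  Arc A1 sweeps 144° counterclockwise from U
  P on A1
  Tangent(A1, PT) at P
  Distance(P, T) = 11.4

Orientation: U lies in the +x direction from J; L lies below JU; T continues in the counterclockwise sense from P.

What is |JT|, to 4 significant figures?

53.06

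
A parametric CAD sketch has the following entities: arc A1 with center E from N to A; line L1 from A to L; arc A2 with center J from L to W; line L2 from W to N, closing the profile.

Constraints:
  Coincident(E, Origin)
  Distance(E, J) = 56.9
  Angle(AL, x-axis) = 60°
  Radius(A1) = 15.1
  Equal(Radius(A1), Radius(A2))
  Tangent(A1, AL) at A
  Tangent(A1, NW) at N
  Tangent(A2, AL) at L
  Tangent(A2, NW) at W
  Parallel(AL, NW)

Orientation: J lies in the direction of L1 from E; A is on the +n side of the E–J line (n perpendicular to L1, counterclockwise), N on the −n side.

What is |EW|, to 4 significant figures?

58.87

Tangency of A1 to both parallel lines with radius 15.1 puts A and N at E ± 15.1·n: A = (-13.08, 7.550), N = (13.08, -7.550). Equal radii place L and W the same way about J: L = J + 15.1·n = (15.37, 56.83), W = J − 15.1·n = (41.53, 41.73). Then |EW| = |W − E| = 58.87.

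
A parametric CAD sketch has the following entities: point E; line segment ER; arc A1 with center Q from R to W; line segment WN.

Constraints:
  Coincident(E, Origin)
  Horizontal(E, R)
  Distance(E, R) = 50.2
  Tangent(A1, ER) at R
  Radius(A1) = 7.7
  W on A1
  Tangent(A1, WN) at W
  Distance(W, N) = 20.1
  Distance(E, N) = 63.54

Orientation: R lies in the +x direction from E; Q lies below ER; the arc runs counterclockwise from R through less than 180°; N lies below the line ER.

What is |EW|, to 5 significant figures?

45.995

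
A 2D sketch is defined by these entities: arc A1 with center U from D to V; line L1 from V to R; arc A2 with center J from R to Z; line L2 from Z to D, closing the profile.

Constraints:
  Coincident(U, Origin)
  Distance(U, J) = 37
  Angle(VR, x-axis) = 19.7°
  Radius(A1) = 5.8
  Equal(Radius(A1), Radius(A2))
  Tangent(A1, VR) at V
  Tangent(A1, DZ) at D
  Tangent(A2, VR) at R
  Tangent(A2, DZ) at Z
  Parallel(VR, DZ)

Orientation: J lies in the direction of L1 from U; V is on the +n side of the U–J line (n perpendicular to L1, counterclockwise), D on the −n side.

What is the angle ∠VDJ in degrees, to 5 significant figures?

81.091°

The slot axis is L1's direction at 19.7°, so u = (cos 19.7°, sin 19.7°) = (0.94147, 0.33710) and n = (−sin 19.7°, cos 19.7°) = (-0.33710, 0.94147). U is at the origin and J lies 37.0 along u from U, so J = 37.0·u = (34.834, 12.473). Tangency of A1 to both parallel lines with radius 5.8 puts V and D at U ± 5.8·n: V = (-1.9552, 5.4605), D = (1.9552, -5.4605). Then cos ∠VDJ = DV·DJ / (|DV||DJ|), giving 81.091°.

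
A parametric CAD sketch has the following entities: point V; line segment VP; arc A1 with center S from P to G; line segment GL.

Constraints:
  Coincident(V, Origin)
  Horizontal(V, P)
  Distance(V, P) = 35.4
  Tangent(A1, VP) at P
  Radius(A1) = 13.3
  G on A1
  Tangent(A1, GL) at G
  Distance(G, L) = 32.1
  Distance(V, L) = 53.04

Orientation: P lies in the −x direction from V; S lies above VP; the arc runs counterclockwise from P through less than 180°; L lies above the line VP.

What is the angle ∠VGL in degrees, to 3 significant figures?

129°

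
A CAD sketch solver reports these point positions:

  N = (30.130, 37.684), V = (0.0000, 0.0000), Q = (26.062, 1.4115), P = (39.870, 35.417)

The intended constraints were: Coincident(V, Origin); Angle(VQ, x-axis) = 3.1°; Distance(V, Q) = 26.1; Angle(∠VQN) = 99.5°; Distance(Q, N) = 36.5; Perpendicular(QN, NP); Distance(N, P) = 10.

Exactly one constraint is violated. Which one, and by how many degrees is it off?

Perpendicular(QN, NP) — off by 6.70°.

V = (0.00, 0.00) ✓; VQ at 3.100° ✓; |VQ| = 26.10 ✓; ∠VQN = 99.50° ✓; |QN| = 36.50 ✓; ∠(QN, NP) = 96.70° ✗; |NP| = 10.00 ✓.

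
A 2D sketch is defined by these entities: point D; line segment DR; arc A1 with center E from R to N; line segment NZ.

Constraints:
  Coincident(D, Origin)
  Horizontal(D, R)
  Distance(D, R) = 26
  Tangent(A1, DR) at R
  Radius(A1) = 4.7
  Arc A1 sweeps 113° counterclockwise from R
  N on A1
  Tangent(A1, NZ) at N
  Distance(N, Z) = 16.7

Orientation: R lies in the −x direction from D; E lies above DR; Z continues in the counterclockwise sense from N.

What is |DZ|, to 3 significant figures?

35.7

D is at the origin; DR is horizontal with |DR| = 26.0 and R on the −x side, so R = (-26.0, 0.00). The tangent condition forces ER to be normal to DR, so E = R + (0, 4.7) = (-26.0, 4.70). On A1, R sits at bearing -90° from E; a 113° counterclockwise sweep puts N at bearing 23°, so N = E + 4.7·(cos 23°, sin 23°) = (-21.7, 6.54). Since A1 is tangent to NZ there, EN ⟂ NZ, so NZ runs along (−sin 23°, cos 23°); with |NZ| = 16.7, Z = (-28.2, 21.9). Then |DZ| = |Z − D| = 35.7.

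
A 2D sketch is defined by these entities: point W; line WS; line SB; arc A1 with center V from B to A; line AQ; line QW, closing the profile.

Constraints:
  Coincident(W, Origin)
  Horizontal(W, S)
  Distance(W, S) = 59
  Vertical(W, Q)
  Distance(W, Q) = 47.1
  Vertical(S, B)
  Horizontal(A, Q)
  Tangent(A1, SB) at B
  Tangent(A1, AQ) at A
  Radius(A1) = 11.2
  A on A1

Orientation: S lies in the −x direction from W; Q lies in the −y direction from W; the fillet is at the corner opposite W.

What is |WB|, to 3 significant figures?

69.1

The virtual corner opposite W is at (-59.0, -47.1). Since A1 is tangent to SB there, VB ⟂ SB and the tangent condition forces VA to be normal to AQ, with radius 11.2, so the center V sits 11.2 in from both sides at V = (-47.8, -35.9). That places the tangent points at B = (-59.0, -35.9) on SB and A = (-47.8, -47.1) on AQ. Then |WB| = |B − W| = 69.1.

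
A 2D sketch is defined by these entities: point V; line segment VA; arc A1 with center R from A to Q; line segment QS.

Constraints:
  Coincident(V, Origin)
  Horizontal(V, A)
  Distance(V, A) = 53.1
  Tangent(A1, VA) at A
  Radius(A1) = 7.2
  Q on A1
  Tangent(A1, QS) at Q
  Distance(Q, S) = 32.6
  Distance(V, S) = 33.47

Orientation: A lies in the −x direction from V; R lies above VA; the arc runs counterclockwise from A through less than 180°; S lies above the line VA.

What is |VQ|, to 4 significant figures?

48.36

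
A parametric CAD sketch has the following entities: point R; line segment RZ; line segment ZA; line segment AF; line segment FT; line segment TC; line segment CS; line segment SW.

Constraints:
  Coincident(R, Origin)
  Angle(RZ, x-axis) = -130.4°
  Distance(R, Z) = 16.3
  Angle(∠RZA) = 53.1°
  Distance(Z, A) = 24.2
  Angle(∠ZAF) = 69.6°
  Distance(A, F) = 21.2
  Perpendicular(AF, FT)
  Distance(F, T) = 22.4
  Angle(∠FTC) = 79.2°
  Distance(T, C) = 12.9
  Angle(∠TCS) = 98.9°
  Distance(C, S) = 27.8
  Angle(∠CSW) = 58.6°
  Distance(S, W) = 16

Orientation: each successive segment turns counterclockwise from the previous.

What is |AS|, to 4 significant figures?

12.25

R is at the origin; RZ runs at -130.4° with length 16.3, so Z = (-10.56, -12.41). ∠RZA = 53.1° gives ZA at -3.500° from the x-axis; with |ZA| = 24.2, A = (13.59, -13.89). ∠ZAF = 69.6° gives AF at 106.9° from the x-axis; with |AF| = 21.2, F = (7.428, 6.394). AF ⟂ FT, so FT runs at -163.1°; with |FT| = 22.4, T = (-14.01, -0.1177). ∠FTC = 79.2° gives TC at -62.30° from the x-axis; with |TC| = 12.9, C = (-8.009, -11.54). ∠TCS = 98.9° gives CS at 18.80° from the x-axis; with |CS| = 27.8, S = (18.31, -2.580). Then |AS| = |S − A| = 12.25.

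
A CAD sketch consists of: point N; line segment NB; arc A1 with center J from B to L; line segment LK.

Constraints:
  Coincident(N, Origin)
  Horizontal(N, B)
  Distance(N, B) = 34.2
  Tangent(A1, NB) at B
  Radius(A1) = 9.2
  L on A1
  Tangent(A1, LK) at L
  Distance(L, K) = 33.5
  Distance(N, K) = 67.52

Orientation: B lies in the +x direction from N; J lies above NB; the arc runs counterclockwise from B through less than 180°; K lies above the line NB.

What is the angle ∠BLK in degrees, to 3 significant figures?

149°

N is at the origin; NB is horizontal with |NB| = 34.2 and B on the +x side, so B = (34.2, 0.00). Tangency of A1 to NB means the radius JB is perpendicular to NB, so J = B + (0, 9.2) = (34.2, 9.20). Since JL ⟂ LK (tangency), |JK| = √(9.2² + 33.5²) = 34.7 regardless of where L sits on A1. So K lies on both circle(N, 67.52) and circle(J, 34.7); the above-NB intersection is K = (58.1, 34.4). L is the foot of the tangent from K: L = (42.3, 4.87).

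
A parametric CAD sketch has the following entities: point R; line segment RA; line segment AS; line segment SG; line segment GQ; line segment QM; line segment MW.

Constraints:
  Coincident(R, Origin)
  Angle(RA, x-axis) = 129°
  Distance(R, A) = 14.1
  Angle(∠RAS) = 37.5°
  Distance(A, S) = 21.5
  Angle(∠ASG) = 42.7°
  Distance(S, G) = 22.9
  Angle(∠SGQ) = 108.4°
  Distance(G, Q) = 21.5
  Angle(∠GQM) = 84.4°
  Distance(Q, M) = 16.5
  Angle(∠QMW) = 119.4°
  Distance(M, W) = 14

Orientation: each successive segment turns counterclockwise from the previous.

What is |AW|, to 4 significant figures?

11.64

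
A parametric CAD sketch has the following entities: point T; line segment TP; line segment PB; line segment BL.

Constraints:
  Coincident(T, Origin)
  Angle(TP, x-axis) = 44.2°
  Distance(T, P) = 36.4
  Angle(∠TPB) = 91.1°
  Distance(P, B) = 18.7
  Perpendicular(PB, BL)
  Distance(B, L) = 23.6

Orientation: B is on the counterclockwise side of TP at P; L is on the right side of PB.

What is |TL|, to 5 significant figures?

63.052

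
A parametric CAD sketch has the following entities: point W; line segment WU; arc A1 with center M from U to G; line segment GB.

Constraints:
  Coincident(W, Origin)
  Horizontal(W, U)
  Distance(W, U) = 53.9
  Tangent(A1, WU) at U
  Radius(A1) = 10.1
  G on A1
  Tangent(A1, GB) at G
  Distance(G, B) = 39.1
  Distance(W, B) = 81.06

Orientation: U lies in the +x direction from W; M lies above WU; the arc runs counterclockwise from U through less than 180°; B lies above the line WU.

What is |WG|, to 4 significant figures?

64.77

Checks: |MG| = 10.10 ✓; ∠(MG, GB) = 90.00° ✓; |GB| = 39.10 ✓; |WB| = 81.06 ✓.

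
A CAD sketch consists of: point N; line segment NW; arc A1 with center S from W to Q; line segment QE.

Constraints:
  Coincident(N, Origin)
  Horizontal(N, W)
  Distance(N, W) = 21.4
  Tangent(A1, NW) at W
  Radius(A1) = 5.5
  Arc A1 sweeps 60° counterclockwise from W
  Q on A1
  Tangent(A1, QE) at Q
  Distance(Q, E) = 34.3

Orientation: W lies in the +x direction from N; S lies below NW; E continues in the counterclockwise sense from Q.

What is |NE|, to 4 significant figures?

32.46

N is at the origin; N and W share the same y with |NW| = 21.4 and W on the +x side, so W = (21.40, 0.000). A1 meets NW tangentially, so SW is at right angles to NW, so S = W + (0, -5.5) = (21.40, -5.500). On A1, W sits at bearing 90° from S; a 60° counterclockwise sweep puts Q at bearing 150°, so Q = S + 5.5·(cos 150°, sin 150°) = (16.64, -2.750). Tangency of A1 to QE means the radius SQ is perpendicular to QE, so QE runs along (−sin 150°, cos 150°); with |QE| = 34.3, E = (-0.5131, -32.45). Then |NE| = |E − N| = 32.46.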